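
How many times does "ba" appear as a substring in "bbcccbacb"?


Searching for "ba" in "bbcccbacb"
Scanning each position:
  Position 0: "bb" => no
  Position 1: "bc" => no
  Position 2: "cc" => no
  Position 3: "cc" => no
  Position 4: "cb" => no
  Position 5: "ba" => MATCH
  Position 6: "ac" => no
  Position 7: "cb" => no
Total occurrences: 1

1


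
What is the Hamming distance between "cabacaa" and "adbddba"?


Comparing "cabacaa" and "adbddba" position by position:
  Position 0: 'c' vs 'a' => differ
  Position 1: 'a' vs 'd' => differ
  Position 2: 'b' vs 'b' => same
  Position 3: 'a' vs 'd' => differ
  Position 4: 'c' vs 'd' => differ
  Position 5: 'a' vs 'b' => differ
  Position 6: 'a' vs 'a' => same
Total differences (Hamming distance): 5

5


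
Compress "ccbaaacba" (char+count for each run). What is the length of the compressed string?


Input: ccbaaacba
Runs:
  'c' x 2 => "c2"
  'b' x 1 => "b1"
  'a' x 3 => "a3"
  'c' x 1 => "c1"
  'b' x 1 => "b1"
  'a' x 1 => "a1"
Compressed: "c2b1a3c1b1a1"
Compressed length: 12

12


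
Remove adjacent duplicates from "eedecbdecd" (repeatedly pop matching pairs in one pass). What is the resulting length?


Input: eedecbdecd
Stack-based adjacent duplicate removal:
  Read 'e': push. Stack: e
  Read 'e': matches stack top 'e' => pop. Stack: (empty)
  Read 'd': push. Stack: d
  Read 'e': push. Stack: de
  Read 'c': push. Stack: dec
  Read 'b': push. Stack: decb
  Read 'd': push. Stack: decbd
  Read 'e': push. Stack: decbde
  Read 'c': push. Stack: decbdec
  Read 'd': push. Stack: decbdecd
Final stack: "decbdecd" (length 8)

8


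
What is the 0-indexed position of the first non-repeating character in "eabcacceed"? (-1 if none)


Input: eabcacceed
Character frequencies:
  'a': 2
  'b': 1
  'c': 3
  'd': 1
  'e': 3
Scanning left to right for freq == 1:
  Position 0 ('e'): freq=3, skip
  Position 1 ('a'): freq=2, skip
  Position 2 ('b'): unique! => answer = 2

2


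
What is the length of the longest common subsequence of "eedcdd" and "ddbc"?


LCS of "eedcdd" and "ddbc"
DP table:
           d    d    b    c
      0    0    0    0    0
  e   0    0    0    0    0
  e   0    0    0    0    0
  d   0    1    1    1    1
  c   0    1    1    1    2
  d   0    1    2    2    2
  d   0    1    2    2    2
LCS length = dp[6][4] = 2

2


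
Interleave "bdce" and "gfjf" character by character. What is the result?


Interleaving "bdce" and "gfjf":
  Position 0: 'b' from first, 'g' from second => "bg"
  Position 1: 'd' from first, 'f' from second => "df"
  Position 2: 'c' from first, 'j' from second => "cj"
  Position 3: 'e' from first, 'f' from second => "ef"
Result: bgdfcjef

bgdfcjef


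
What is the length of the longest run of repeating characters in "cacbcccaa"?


Input: "cacbcccaa"
Scanning for longest run:
  Position 1 ('a'): new char, reset run to 1
  Position 2 ('c'): new char, reset run to 1
  Position 3 ('b'): new char, reset run to 1
  Position 4 ('c'): new char, reset run to 1
  Position 5 ('c'): continues run of 'c', length=2
  Position 6 ('c'): continues run of 'c', length=3
  Position 7 ('a'): new char, reset run to 1
  Position 8 ('a'): continues run of 'a', length=2
Longest run: 'c' with length 3

3


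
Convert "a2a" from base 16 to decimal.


Input: "a2a" in base 16
Positional expansion:
  Digit 'a' (value 10) x 16^2 = 2560
  Digit '2' (value 2) x 16^1 = 32
  Digit 'a' (value 10) x 16^0 = 10
Sum = 2602

2602


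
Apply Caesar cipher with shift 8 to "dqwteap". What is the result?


Caesar cipher: shift "dqwteap" by 8
  'd' (pos 3) + 8 = pos 11 = 'l'
  'q' (pos 16) + 8 = pos 24 = 'y'
  'w' (pos 22) + 8 = pos 4 = 'e'
  't' (pos 19) + 8 = pos 1 = 'b'
  'e' (pos 4) + 8 = pos 12 = 'm'
  'a' (pos 0) + 8 = pos 8 = 'i'
  'p' (pos 15) + 8 = pos 23 = 'x'
Result: lyebmix

lyebmix


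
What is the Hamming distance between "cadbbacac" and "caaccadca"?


Comparing "cadbbacac" and "caaccadca" position by position:
  Position 0: 'c' vs 'c' => same
  Position 1: 'a' vs 'a' => same
  Position 2: 'd' vs 'a' => differ
  Position 3: 'b' vs 'c' => differ
  Position 4: 'b' vs 'c' => differ
  Position 5: 'a' vs 'a' => same
  Position 6: 'c' vs 'd' => differ
  Position 7: 'a' vs 'c' => differ
  Position 8: 'c' vs 'a' => differ
Total differences (Hamming distance): 6

6


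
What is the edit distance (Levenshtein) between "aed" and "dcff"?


Computing edit distance: "aed" -> "dcff"
DP table:
           d    c    f    f
      0    1    2    3    4
  a   1    1    2    3    4
  e   2    2    2    3    4
  d   3    2    3    3    4
Edit distance = dp[3][4] = 4

4


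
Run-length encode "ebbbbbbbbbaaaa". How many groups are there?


Input: ebbbbbbbbbaaaa
Scanning for consecutive runs:
  Group 1: 'e' x 1 (positions 0-0)
  Group 2: 'b' x 9 (positions 1-9)
  Group 3: 'a' x 4 (positions 10-13)
Total groups: 3

3


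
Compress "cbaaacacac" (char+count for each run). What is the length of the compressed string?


Input: cbaaacacac
Runs:
  'c' x 1 => "c1"
  'b' x 1 => "b1"
  'a' x 3 => "a3"
  'c' x 1 => "c1"
  'a' x 1 => "a1"
  'c' x 1 => "c1"
  'a' x 1 => "a1"
  'c' x 1 => "c1"
Compressed: "c1b1a3c1a1c1a1c1"
Compressed length: 16

16


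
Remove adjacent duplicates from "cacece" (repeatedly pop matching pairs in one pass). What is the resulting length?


Input: cacece
Stack-based adjacent duplicate removal:
  Read 'c': push. Stack: c
  Read 'a': push. Stack: ca
  Read 'c': push. Stack: cac
  Read 'e': push. Stack: cace
  Read 'c': push. Stack: cacec
  Read 'e': push. Stack: cacece
Final stack: "cacece" (length 6)

6


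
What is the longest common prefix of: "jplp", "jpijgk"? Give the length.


Words: jplp, jpijgk
  Position 0: all 'j' => match
  Position 1: all 'p' => match
  Position 2: ('l', 'i') => mismatch, stop
LCP = "jp" (length 2)

2


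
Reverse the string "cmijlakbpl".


Input: cmijlakbpl
Reading characters right to left:
  Position 9: 'l'
  Position 8: 'p'
  Position 7: 'b'
  Position 6: 'k'
  Position 5: 'a'
  Position 4: 'l'
  Position 3: 'j'
  Position 2: 'i'
  Position 1: 'm'
  Position 0: 'c'
Reversed: lpbkaljimc

lpbkaljimc


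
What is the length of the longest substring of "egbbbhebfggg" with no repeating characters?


Input: "egbbbhebfggg"
Sliding window (track last position of each char):
  Position 0 ('e'): window [0,0] length 1 -- new best
  Position 1 ('g'): window [0,1] length 2 -- new best
  Position 2 ('b'): window [0,2] length 3 -- new best
  Position 3 ('b'): repeat (last at 2), move window start to 3
  Position 3 ('b'): window [3,3] length 1
  Position 4 ('b'): repeat (last at 3), move window start to 4
  Position 4 ('b'): window [4,4] length 1
  Position 5 ('h'): window [4,5] length 2
  Position 6 ('e'): window [4,6] length 3
  Position 7 ('b'): repeat (last at 4), move window start to 5
  Position 7 ('b'): window [5,7] length 3
  Position 8 ('f'): window [5,8] length 4 -- new best
  Position 9 ('g'): window [5,9] length 5 -- new best
  Position 10 ('g'): repeat (last at 9), move window start to 10
  Position 10 ('g'): window [10,10] length 1
  Position 11 ('g'): repeat (last at 10), move window start to 11
  Position 11 ('g'): window [11,11] length 1
Longest substring with no repeats: "hebfg" with length 5

5


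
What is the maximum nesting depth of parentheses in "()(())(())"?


Input: "()(())(())"
Tracking depth:
  Position 0 '(': depth becomes 1
  Position 1 ')': depth becomes 0
  Position 2 '(': depth becomes 1
  Position 3 '(': depth becomes 2
  Position 4 ')': depth becomes 1
  Position 5 ')': depth becomes 0
  Position 6 '(': depth becomes 1
  Position 7 '(': depth becomes 2
  Position 8 ')': depth becomes 1
  Position 9 ')': depth becomes 0
Maximum depth reached: 2

2


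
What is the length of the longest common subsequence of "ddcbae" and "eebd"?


LCS of "ddcbae" and "eebd"
DP table:
           e    e    b    d
      0    0    0    0    0
  d   0    0    0    0    1
  d   0    0    0    0    1
  c   0    0    0    0    1
  b   0    0    0    1    1
  a   0    0    0    1    1
  e   0    1    1    1    1
LCS length = dp[6][4] = 1

1


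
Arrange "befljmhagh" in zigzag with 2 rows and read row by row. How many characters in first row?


Zigzag "befljmhagh" into 2 rows:
Placing characters:
  'b' => row 0
  'e' => row 1
  'f' => row 0
  'l' => row 1
  'j' => row 0
  'm' => row 1
  'h' => row 0
  'a' => row 1
  'g' => row 0
  'h' => row 1
Rows:
  Row 0: "bfjhg"
  Row 1: "elmah"
First row length: 5

5


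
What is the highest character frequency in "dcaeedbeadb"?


Input: dcaeedbeadb
Character counts:
  'a': 2
  'b': 2
  'c': 1
  'd': 3
  'e': 3
Maximum frequency: 3

3


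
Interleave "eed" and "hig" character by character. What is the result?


Interleaving "eed" and "hig":
  Position 0: 'e' from first, 'h' from second => "eh"
  Position 1: 'e' from first, 'i' from second => "ei"
  Position 2: 'd' from first, 'g' from second => "dg"
Result: eheidg

eheidg


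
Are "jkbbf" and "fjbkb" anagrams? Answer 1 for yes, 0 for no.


Strings: "jkbbf", "fjbkb"
Sorted first:  bbfjk
Sorted second: bbfjk
Sorted forms match => anagrams

1


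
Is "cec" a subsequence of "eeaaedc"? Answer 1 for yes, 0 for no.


Check if "cec" is a subsequence of "eeaaedc"
Greedy scan:
  Position 0 ('e'): no match needed
  Position 1 ('e'): no match needed
  Position 2 ('a'): no match needed
  Position 3 ('a'): no match needed
  Position 4 ('e'): no match needed
  Position 5 ('d'): no match needed
  Position 6 ('c'): matches sub[0] = 'c'
Only matched 1/3 characters => not a subsequence

0


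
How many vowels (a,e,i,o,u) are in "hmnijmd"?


Input: hmnijmd
Checking each character:
  'h' at position 0: consonant
  'm' at position 1: consonant
  'n' at position 2: consonant
  'i' at position 3: vowel (running total: 1)
  'j' at position 4: consonant
  'm' at position 5: consonant
  'd' at position 6: consonant
Total vowels: 1

1


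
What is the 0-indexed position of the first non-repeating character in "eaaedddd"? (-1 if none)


Input: eaaedddd
Character frequencies:
  'a': 2
  'd': 4
  'e': 2
Scanning left to right for freq == 1:
  Position 0 ('e'): freq=2, skip
  Position 1 ('a'): freq=2, skip
  Position 2 ('a'): freq=2, skip
  Position 3 ('e'): freq=2, skip
  Position 4 ('d'): freq=4, skip
  Position 5 ('d'): freq=4, skip
  Position 6 ('d'): freq=4, skip
  Position 7 ('d'): freq=4, skip
  No unique character found => answer = -1

-1


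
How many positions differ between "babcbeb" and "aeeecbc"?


Comparing "babcbeb" and "aeeecbc" position by position:
  Position 0: 'b' vs 'a' => DIFFER
  Position 1: 'a' vs 'e' => DIFFER
  Position 2: 'b' vs 'e' => DIFFER
  Position 3: 'c' vs 'e' => DIFFER
  Position 4: 'b' vs 'c' => DIFFER
  Position 5: 'e' vs 'b' => DIFFER
  Position 6: 'b' vs 'c' => DIFFER
Positions that differ: 7

7


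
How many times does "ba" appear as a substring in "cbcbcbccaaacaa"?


Searching for "ba" in "cbcbcbccaaacaa"
Scanning each position:
  Position 0: "cb" => no
  Position 1: "bc" => no
  Position 2: "cb" => no
  Position 3: "bc" => no
  Position 4: "cb" => no
  Position 5: "bc" => no
  Position 6: "cc" => no
  Position 7: "ca" => no
  Position 8: "aa" => no
  Position 9: "aa" => no
  Position 10: "ac" => no
  Position 11: "ca" => no
  Position 12: "aa" => no
Total occurrences: 0

0


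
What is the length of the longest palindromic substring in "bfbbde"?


Input: "bfbbde"
Checking substrings for palindromes:
  [0:3] "bfb" (len 3) => palindrome
  [2:4] "bb" (len 2) => palindrome
Longest palindromic substring: "bfb" with length 3

3


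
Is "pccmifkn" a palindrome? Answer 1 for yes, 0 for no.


Input: pccmifkn
Reversed: nkfimccp
  Compare pos 0 ('p') with pos 7 ('n'): MISMATCH
  Compare pos 1 ('c') with pos 6 ('k'): MISMATCH
  Compare pos 2 ('c') with pos 5 ('f'): MISMATCH
  Compare pos 3 ('m') with pos 4 ('i'): MISMATCH
Result: not a palindrome

0


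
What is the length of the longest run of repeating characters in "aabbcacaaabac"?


Input: "aabbcacaaabac"
Scanning for longest run:
  Position 1 ('a'): continues run of 'a', length=2
  Position 2 ('b'): new char, reset run to 1
  Position 3 ('b'): continues run of 'b', length=2
  Position 4 ('c'): new char, reset run to 1
  Position 5 ('a'): new char, reset run to 1
  Position 6 ('c'): new char, reset run to 1
  Position 7 ('a'): new char, reset run to 1
  Position 8 ('a'): continues run of 'a', length=2
  Position 9 ('a'): continues run of 'a', length=3
  Position 10 ('b'): new char, reset run to 1
  Position 11 ('a'): new char, reset run to 1
  Position 12 ('c'): new char, reset run to 1
Longest run: 'a' with length 3

3


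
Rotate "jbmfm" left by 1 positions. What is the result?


Input: "jbmfm", rotate left by 1
First 1 characters: "j"
Remaining characters: "bmfm"
Concatenate remaining + first: "bmfm" + "j" = "bmfmj"

bmfmj


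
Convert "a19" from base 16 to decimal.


Input: "a19" in base 16
Positional expansion:
  Digit 'a' (value 10) x 16^2 = 2560
  Digit '1' (value 1) x 16^1 = 16
  Digit '9' (value 9) x 16^0 = 9
Sum = 2585

2585


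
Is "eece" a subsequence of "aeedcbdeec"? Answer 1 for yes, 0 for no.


Check if "eece" is a subsequence of "aeedcbdeec"
Greedy scan:
  Position 0 ('a'): no match needed
  Position 1 ('e'): matches sub[0] = 'e'
  Position 2 ('e'): matches sub[1] = 'e'
  Position 3 ('d'): no match needed
  Position 4 ('c'): matches sub[2] = 'c'
  Position 5 ('b'): no match needed
  Position 6 ('d'): no match needed
  Position 7 ('e'): matches sub[3] = 'e'
  Position 8 ('e'): no match needed
  Position 9 ('c'): no match needed
All 4 characters matched => is a subsequence

1


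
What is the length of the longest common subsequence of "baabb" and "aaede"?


LCS of "baabb" and "aaede"
DP table:
           a    a    e    d    e
      0    0    0    0    0    0
  b   0    0    0    0    0    0
  a   0    1    1    1    1    1
  a   0    1    2    2    2    2
  b   0    1    2    2    2    2
  b   0    1    2    2    2    2
LCS length = dp[5][5] = 2

2


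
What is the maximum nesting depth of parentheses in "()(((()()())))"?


Input: "()(((()()())))"
Tracking depth:
  Position 0 '(': depth becomes 1
  Position 1 ')': depth becomes 0
  Position 2 '(': depth becomes 1
  Position 3 '(': depth becomes 2
  Position 4 '(': depth becomes 3
  Position 5 '(': depth becomes 4
  Position 6 ')': depth becomes 3
  Position 7 '(': depth becomes 4
  Position 8 ')': depth becomes 3
  Position 9 '(': depth becomes 4
  Position 10 ')': depth becomes 3
  Position 11 ')': depth becomes 2
  Position 12 ')': depth becomes 1
  Position 13 ')': depth becomes 0
Maximum depth reached: 4

4


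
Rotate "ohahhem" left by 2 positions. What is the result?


Input: "ohahhem", rotate left by 2
First 2 characters: "oh"
Remaining characters: "ahhem"
Concatenate remaining + first: "ahhem" + "oh" = "ahhemoh"

ahhemoh


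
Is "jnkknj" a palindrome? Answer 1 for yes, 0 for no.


Input: jnkknj
Reversed: jnkknj
  Compare pos 0 ('j') with pos 5 ('j'): match
  Compare pos 1 ('n') with pos 4 ('n'): match
  Compare pos 2 ('k') with pos 3 ('k'): match
Result: palindrome

1


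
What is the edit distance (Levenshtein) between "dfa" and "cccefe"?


Computing edit distance: "dfa" -> "cccefe"
DP table:
           c    c    c    e    f    e
      0    1    2    3    4    5    6
  d   1    1    2    3    4    5    6
  f   2    2    2    3    4    4    5
  a   3    3    3    3    4    5    5
Edit distance = dp[3][6] = 5

5


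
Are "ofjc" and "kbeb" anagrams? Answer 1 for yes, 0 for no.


Strings: "ofjc", "kbeb"
Sorted first:  cfjo
Sorted second: bbek
Differ at position 0: 'c' vs 'b' => not anagrams

0


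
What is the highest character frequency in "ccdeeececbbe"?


Input: ccdeeececbbe
Character counts:
  'b': 2
  'c': 4
  'd': 1
  'e': 5
Maximum frequency: 5

5


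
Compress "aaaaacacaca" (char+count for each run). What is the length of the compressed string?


Input: aaaaacacaca
Runs:
  'a' x 5 => "a5"
  'c' x 1 => "c1"
  'a' x 1 => "a1"
  'c' x 1 => "c1"
  'a' x 1 => "a1"
  'c' x 1 => "c1"
  'a' x 1 => "a1"
Compressed: "a5c1a1c1a1c1a1"
Compressed length: 14

14


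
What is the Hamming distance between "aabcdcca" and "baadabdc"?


Comparing "aabcdcca" and "baadabdc" position by position:
  Position 0: 'a' vs 'b' => differ
  Position 1: 'a' vs 'a' => same
  Position 2: 'b' vs 'a' => differ
  Position 3: 'c' vs 'd' => differ
  Position 4: 'd' vs 'a' => differ
  Position 5: 'c' vs 'b' => differ
  Position 6: 'c' vs 'd' => differ
  Position 7: 'a' vs 'c' => differ
Total differences (Hamming distance): 7

7


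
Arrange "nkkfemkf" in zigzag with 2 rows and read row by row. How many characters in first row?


Zigzag "nkkfemkf" into 2 rows:
Placing characters:
  'n' => row 0
  'k' => row 1
  'k' => row 0
  'f' => row 1
  'e' => row 0
  'm' => row 1
  'k' => row 0
  'f' => row 1
Rows:
  Row 0: "nkek"
  Row 1: "kfmf"
First row length: 4

4


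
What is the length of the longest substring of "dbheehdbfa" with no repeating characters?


Input: "dbheehdbfa"
Sliding window (track last position of each char):
  Position 0 ('d'): window [0,0] length 1 -- new best
  Position 1 ('b'): window [0,1] length 2 -- new best
  Position 2 ('h'): window [0,2] length 3 -- new best
  Position 3 ('e'): window [0,3] length 4 -- new best
  Position 4 ('e'): repeat (last at 3), move window start to 4
  Position 4 ('e'): window [4,4] length 1
  Position 5 ('h'): window [4,5] length 2
  Position 6 ('d'): window [4,6] length 3
  Position 7 ('b'): window [4,7] length 4
  Position 8 ('f'): window [4,8] length 5 -- new best
  Position 9 ('a'): window [4,9] length 6 -- new best
Longest substring with no repeats: "ehdbfa" with length 6

6


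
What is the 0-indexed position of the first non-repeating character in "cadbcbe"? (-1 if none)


Input: cadbcbe
Character frequencies:
  'a': 1
  'b': 2
  'c': 2
  'd': 1
  'e': 1
Scanning left to right for freq == 1:
  Position 0 ('c'): freq=2, skip
  Position 1 ('a'): unique! => answer = 1

1


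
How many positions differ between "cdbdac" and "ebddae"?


Comparing "cdbdac" and "ebddae" position by position:
  Position 0: 'c' vs 'e' => DIFFER
  Position 1: 'd' vs 'b' => DIFFER
  Position 2: 'b' vs 'd' => DIFFER
  Position 3: 'd' vs 'd' => same
  Position 4: 'a' vs 'a' => same
  Position 5: 'c' vs 'e' => DIFFER
Positions that differ: 4

4


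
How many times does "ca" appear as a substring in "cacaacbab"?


Searching for "ca" in "cacaacbab"
Scanning each position:
  Position 0: "ca" => MATCH
  Position 1: "ac" => no
  Position 2: "ca" => MATCH
  Position 3: "aa" => no
  Position 4: "ac" => no
  Position 5: "cb" => no
  Position 6: "ba" => no
  Position 7: "ab" => no
Total occurrences: 2

2


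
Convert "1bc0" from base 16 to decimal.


Input: "1bc0" in base 16
Positional expansion:
  Digit '1' (value 1) x 16^3 = 4096
  Digit 'b' (value 11) x 16^2 = 2816
  Digit 'c' (value 12) x 16^1 = 192
  Digit '0' (value 0) x 16^0 = 0
Sum = 7104

7104


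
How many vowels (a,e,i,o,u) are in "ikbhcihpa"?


Input: ikbhcihpa
Checking each character:
  'i' at position 0: vowel (running total: 1)
  'k' at position 1: consonant
  'b' at position 2: consonant
  'h' at position 3: consonant
  'c' at position 4: consonant
  'i' at position 5: vowel (running total: 2)
  'h' at position 6: consonant
  'p' at position 7: consonant
  'a' at position 8: vowel (running total: 3)
Total vowels: 3

3


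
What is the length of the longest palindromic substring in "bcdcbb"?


Input: "bcdcbb"
Checking substrings for palindromes:
  [0:5] "bcdcb" (len 5) => palindrome
  [1:4] "cdc" (len 3) => palindrome
  [4:6] "bb" (len 2) => palindrome
Longest palindromic substring: "bcdcb" with length 5

5


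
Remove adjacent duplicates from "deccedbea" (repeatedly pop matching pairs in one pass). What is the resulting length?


Input: deccedbea
Stack-based adjacent duplicate removal:
  Read 'd': push. Stack: d
  Read 'e': push. Stack: de
  Read 'c': push. Stack: dec
  Read 'c': matches stack top 'c' => pop. Stack: de
  Read 'e': matches stack top 'e' => pop. Stack: d
  Read 'd': matches stack top 'd' => pop. Stack: (empty)
  Read 'b': push. Stack: b
  Read 'e': push. Stack: be
  Read 'a': push. Stack: bea
Final stack: "bea" (length 3)

3


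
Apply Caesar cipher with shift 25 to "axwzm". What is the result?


Caesar cipher: shift "axwzm" by 25
  'a' (pos 0) + 25 = pos 25 = 'z'
  'x' (pos 23) + 25 = pos 22 = 'w'
  'w' (pos 22) + 25 = pos 21 = 'v'
  'z' (pos 25) + 25 = pos 24 = 'y'
  'm' (pos 12) + 25 = pos 11 = 'l'
Result: zwvyl

zwvyl


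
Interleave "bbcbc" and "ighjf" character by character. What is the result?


Interleaving "bbcbc" and "ighjf":
  Position 0: 'b' from first, 'i' from second => "bi"
  Position 1: 'b' from first, 'g' from second => "bg"
  Position 2: 'c' from first, 'h' from second => "ch"
  Position 3: 'b' from first, 'j' from second => "bj"
  Position 4: 'c' from first, 'f' from second => "cf"
Result: bibgchbjcf

bibgchbjcf


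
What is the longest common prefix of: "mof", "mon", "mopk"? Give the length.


Words: mof, mon, mopk
  Position 0: all 'm' => match
  Position 1: all 'o' => match
  Position 2: ('f', 'n', 'p') => mismatch, stop
LCP = "mo" (length 2)

2


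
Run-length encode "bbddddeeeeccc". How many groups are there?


Input: bbddddeeeeccc
Scanning for consecutive runs:
  Group 1: 'b' x 2 (positions 0-1)
  Group 2: 'd' x 4 (positions 2-5)
  Group 3: 'e' x 4 (positions 6-9)
  Group 4: 'c' x 3 (positions 10-12)
Total groups: 4

4


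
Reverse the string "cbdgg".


Input: cbdgg
Reading characters right to left:
  Position 4: 'g'
  Position 3: 'g'
  Position 2: 'd'
  Position 1: 'b'
  Position 0: 'c'
Reversed: ggdbc

ggdbc


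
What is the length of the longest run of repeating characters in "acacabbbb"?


Input: "acacabbbb"
Scanning for longest run:
  Position 1 ('c'): new char, reset run to 1
  Position 2 ('a'): new char, reset run to 1
  Position 3 ('c'): new char, reset run to 1
  Position 4 ('a'): new char, reset run to 1
  Position 5 ('b'): new char, reset run to 1
  Position 6 ('b'): continues run of 'b', length=2
  Position 7 ('b'): continues run of 'b', length=3
  Position 8 ('b'): continues run of 'b', length=4
Longest run: 'b' with length 4

4


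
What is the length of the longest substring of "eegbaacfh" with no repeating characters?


Input: "eegbaacfh"
Sliding window (track last position of each char):
  Position 0 ('e'): window [0,0] length 1 -- new best
  Position 1 ('e'): repeat (last at 0), move window start to 1
  Position 1 ('e'): window [1,1] length 1
  Position 2 ('g'): window [1,2] length 2 -- new best
  Position 3 ('b'): window [1,3] length 3 -- new best
  Position 4 ('a'): window [1,4] length 4 -- new best
  Position 5 ('a'): repeat (last at 4), move window start to 5
  Position 5 ('a'): window [5,5] length 1
  Position 6 ('c'): window [5,6] length 2
  Position 7 ('f'): window [5,7] length 3
  Position 8 ('h'): window [5,8] length 4
Longest substring with no repeats: "egba" with length 4

4


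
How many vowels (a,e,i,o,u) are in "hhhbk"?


Input: hhhbk
Checking each character:
  'h' at position 0: consonant
  'h' at position 1: consonant
  'h' at position 2: consonant
  'b' at position 3: consonant
  'k' at position 4: consonant
Total vowels: 0

0


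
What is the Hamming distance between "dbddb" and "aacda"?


Comparing "dbddb" and "aacda" position by position:
  Position 0: 'd' vs 'a' => differ
  Position 1: 'b' vs 'a' => differ
  Position 2: 'd' vs 'c' => differ
  Position 3: 'd' vs 'd' => same
  Position 4: 'b' vs 'a' => differ
Total differences (Hamming distance): 4

4


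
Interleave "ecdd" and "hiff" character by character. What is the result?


Interleaving "ecdd" and "hiff":
  Position 0: 'e' from first, 'h' from second => "eh"
  Position 1: 'c' from first, 'i' from second => "ci"
  Position 2: 'd' from first, 'f' from second => "df"
  Position 3: 'd' from first, 'f' from second => "df"
Result: ehcidfdf

ehcidfdf


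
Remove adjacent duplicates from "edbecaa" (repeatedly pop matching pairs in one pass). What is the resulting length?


Input: edbecaa
Stack-based adjacent duplicate removal:
  Read 'e': push. Stack: e
  Read 'd': push. Stack: ed
  Read 'b': push. Stack: edb
  Read 'e': push. Stack: edbe
  Read 'c': push. Stack: edbec
  Read 'a': push. Stack: edbeca
  Read 'a': matches stack top 'a' => pop. Stack: edbec
Final stack: "edbec" (length 5)

5


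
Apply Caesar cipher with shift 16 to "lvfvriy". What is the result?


Caesar cipher: shift "lvfvriy" by 16
  'l' (pos 11) + 16 = pos 1 = 'b'
  'v' (pos 21) + 16 = pos 11 = 'l'
  'f' (pos 5) + 16 = pos 21 = 'v'
  'v' (pos 21) + 16 = pos 11 = 'l'
  'r' (pos 17) + 16 = pos 7 = 'h'
  'i' (pos 8) + 16 = pos 24 = 'y'
  'y' (pos 24) + 16 = pos 14 = 'o'
Result: blvlhyo

blvlhyo


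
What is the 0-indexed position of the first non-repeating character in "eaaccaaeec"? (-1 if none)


Input: eaaccaaeec
Character frequencies:
  'a': 4
  'c': 3
  'e': 3
Scanning left to right for freq == 1:
  Position 0 ('e'): freq=3, skip
  Position 1 ('a'): freq=4, skip
  Position 2 ('a'): freq=4, skip
  Position 3 ('c'): freq=3, skip
  Position 4 ('c'): freq=3, skip
  Position 5 ('a'): freq=4, skip
  Position 6 ('a'): freq=4, skip
  Position 7 ('e'): freq=3, skip
  Position 8 ('e'): freq=3, skip
  Position 9 ('c'): freq=3, skip
  No unique character found => answer = -1

-1


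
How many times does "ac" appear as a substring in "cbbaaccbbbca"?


Searching for "ac" in "cbbaaccbbbca"
Scanning each position:
  Position 0: "cb" => no
  Position 1: "bb" => no
  Position 2: "ba" => no
  Position 3: "aa" => no
  Position 4: "ac" => MATCH
  Position 5: "cc" => no
  Position 6: "cb" => no
  Position 7: "bb" => no
  Position 8: "bb" => no
  Position 9: "bc" => no
  Position 10: "ca" => no
Total occurrences: 1

1


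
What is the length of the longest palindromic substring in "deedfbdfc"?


Input: "deedfbdfc"
Checking substrings for palindromes:
  [0:4] "deed" (len 4) => palindrome
  [1:3] "ee" (len 2) => palindrome
Longest palindromic substring: "deed" with length 4

4


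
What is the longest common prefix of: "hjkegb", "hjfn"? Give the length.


Words: hjkegb, hjfn
  Position 0: all 'h' => match
  Position 1: all 'j' => match
  Position 2: ('k', 'f') => mismatch, stop
LCP = "hj" (length 2)

2


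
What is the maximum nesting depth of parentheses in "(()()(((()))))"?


Input: "(()()(((()))))"
Tracking depth:
  Position 0 '(': depth becomes 1
  Position 1 '(': depth becomes 2
  Position 2 ')': depth becomes 1
  Position 3 '(': depth becomes 2
  Position 4 ')': depth becomes 1
  Position 5 '(': depth becomes 2
  Position 6 '(': depth becomes 3
  Position 7 '(': depth becomes 4
  Position 8 '(': depth becomes 5
  Position 9 ')': depth becomes 4
  Position 10 ')': depth becomes 3
  Position 11 ')': depth becomes 2
  Position 12 ')': depth becomes 1
  Position 13 ')': depth becomes 0
Maximum depth reached: 5

5


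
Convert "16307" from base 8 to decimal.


Input: "16307" in base 8
Positional expansion:
  Digit '1' (value 1) x 8^4 = 4096
  Digit '6' (value 6) x 8^3 = 3072
  Digit '3' (value 3) x 8^2 = 192
  Digit '0' (value 0) x 8^1 = 0
  Digit '7' (value 7) x 8^0 = 7
Sum = 7367

7367


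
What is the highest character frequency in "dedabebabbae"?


Input: dedabebabbae
Character counts:
  'a': 3
  'b': 4
  'd': 2
  'e': 3
Maximum frequency: 4

4


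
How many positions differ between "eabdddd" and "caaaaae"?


Comparing "eabdddd" and "caaaaae" position by position:
  Position 0: 'e' vs 'c' => DIFFER
  Position 1: 'a' vs 'a' => same
  Position 2: 'b' vs 'a' => DIFFER
  Position 3: 'd' vs 'a' => DIFFER
  Position 4: 'd' vs 'a' => DIFFER
  Position 5: 'd' vs 'a' => DIFFER
  Position 6: 'd' vs 'e' => DIFFER
Positions that differ: 6

6


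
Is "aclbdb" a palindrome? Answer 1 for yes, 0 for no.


Input: aclbdb
Reversed: bdblca
  Compare pos 0 ('a') with pos 5 ('b'): MISMATCH
  Compare pos 1 ('c') with pos 4 ('d'): MISMATCH
  Compare pos 2 ('l') with pos 3 ('b'): MISMATCH
Result: not a palindrome

0


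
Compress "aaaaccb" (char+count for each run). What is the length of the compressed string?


Input: aaaaccb
Runs:
  'a' x 4 => "a4"
  'c' x 2 => "c2"
  'b' x 1 => "b1"
Compressed: "a4c2b1"
Compressed length: 6

6


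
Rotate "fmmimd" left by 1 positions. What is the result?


Input: "fmmimd", rotate left by 1
First 1 characters: "f"
Remaining characters: "mmimd"
Concatenate remaining + first: "mmimd" + "f" = "mmimdf"

mmimdf


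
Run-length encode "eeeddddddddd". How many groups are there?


Input: eeeddddddddd
Scanning for consecutive runs:
  Group 1: 'e' x 3 (positions 0-2)
  Group 2: 'd' x 9 (positions 3-11)
Total groups: 2

2


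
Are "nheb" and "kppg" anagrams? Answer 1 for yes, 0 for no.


Strings: "nheb", "kppg"
Sorted first:  behn
Sorted second: gkpp
Differ at position 0: 'b' vs 'g' => not anagrams

0


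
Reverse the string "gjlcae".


Input: gjlcae
Reading characters right to left:
  Position 5: 'e'
  Position 4: 'a'
  Position 3: 'c'
  Position 2: 'l'
  Position 1: 'j'
  Position 0: 'g'
Reversed: eacljg

eacljg


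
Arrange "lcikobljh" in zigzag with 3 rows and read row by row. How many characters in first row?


Zigzag "lcikobljh" into 3 rows:
Placing characters:
  'l' => row 0
  'c' => row 1
  'i' => row 2
  'k' => row 1
  'o' => row 0
  'b' => row 1
  'l' => row 2
  'j' => row 1
  'h' => row 0
Rows:
  Row 0: "loh"
  Row 1: "ckbj"
  Row 2: "il"
First row length: 3

3


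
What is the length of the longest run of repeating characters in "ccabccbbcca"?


Input: "ccabccbbcca"
Scanning for longest run:
  Position 1 ('c'): continues run of 'c', length=2
  Position 2 ('a'): new char, reset run to 1
  Position 3 ('b'): new char, reset run to 1
  Position 4 ('c'): new char, reset run to 1
  Position 5 ('c'): continues run of 'c', length=2
  Position 6 ('b'): new char, reset run to 1
  Position 7 ('b'): continues run of 'b', length=2
  Position 8 ('c'): new char, reset run to 1
  Position 9 ('c'): continues run of 'c', length=2
  Position 10 ('a'): new char, reset run to 1
Longest run: 'c' with length 2

2


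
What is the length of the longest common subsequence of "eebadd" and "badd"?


LCS of "eebadd" and "badd"
DP table:
           b    a    d    d
      0    0    0    0    0
  e   0    0    0    0    0
  e   0    0    0    0    0
  b   0    1    1    1    1
  a   0    1    2    2    2
  d   0    1    2    3    3
  d   0    1    2    3    4
LCS length = dp[6][4] = 4

4


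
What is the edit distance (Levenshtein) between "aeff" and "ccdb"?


Computing edit distance: "aeff" -> "ccdb"
DP table:
           c    c    d    b
      0    1    2    3    4
  a   1    1    2    3    4
  e   2    2    2    3    4
  f   3    3    3    3    4
  f   4    4    4    4    4
Edit distance = dp[4][4] = 4

4


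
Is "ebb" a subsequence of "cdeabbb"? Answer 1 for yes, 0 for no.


Check if "ebb" is a subsequence of "cdeabbb"
Greedy scan:
  Position 0 ('c'): no match needed
  Position 1 ('d'): no match needed
  Position 2 ('e'): matches sub[0] = 'e'
  Position 3 ('a'): no match needed
  Position 4 ('b'): matches sub[1] = 'b'
  Position 5 ('b'): matches sub[2] = 'b'
  Position 6 ('b'): no match needed
All 3 characters matched => is a subsequence

1


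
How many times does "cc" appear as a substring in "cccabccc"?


Searching for "cc" in "cccabccc"
Scanning each position:
  Position 0: "cc" => MATCH
  Position 1: "cc" => MATCH
  Position 2: "ca" => no
  Position 3: "ab" => no
  Position 4: "bc" => no
  Position 5: "cc" => MATCH
  Position 6: "cc" => MATCH
Total occurrences: 4

4


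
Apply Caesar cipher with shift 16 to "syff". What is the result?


Caesar cipher: shift "syff" by 16
  's' (pos 18) + 16 = pos 8 = 'i'
  'y' (pos 24) + 16 = pos 14 = 'o'
  'f' (pos 5) + 16 = pos 21 = 'v'
  'f' (pos 5) + 16 = pos 21 = 'v'
Result: iovv

iovv


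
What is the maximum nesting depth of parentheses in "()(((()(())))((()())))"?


Input: "()(((()(())))((()())))"
Tracking depth:
  Position 0 '(': depth becomes 1
  Position 1 ')': depth becomes 0
  Position 2 '(': depth becomes 1
  Position 3 '(': depth becomes 2
  Position 4 '(': depth becomes 3
  Position 5 '(': depth becomes 4
  Position 6 ')': depth becomes 3
  Position 7 '(': depth becomes 4
  Position 8 '(': depth becomes 5
  Position 9 ')': depth becomes 4
  Position 10 ')': depth becomes 3
  Position 11 ')': depth becomes 2
  Position 12 ')': depth becomes 1
  Position 13 '(': depth becomes 2
  Position 14 '(': depth becomes 3
  Position 15 '(': depth becomes 4
  Position 16 ')': depth becomes 3
  Position 17 '(': depth becomes 4
  Position 18 ')': depth becomes 3
  Position 19 ')': depth becomes 2
  Position 20 ')': depth becomes 1
  Position 21 ')': depth becomes 0
Maximum depth reached: 5

5


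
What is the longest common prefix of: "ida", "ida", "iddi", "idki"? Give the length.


Words: ida, ida, iddi, idki
  Position 0: all 'i' => match
  Position 1: all 'd' => match
  Position 2: ('a', 'a', 'd', 'k') => mismatch, stop
LCP = "id" (length 2)

2


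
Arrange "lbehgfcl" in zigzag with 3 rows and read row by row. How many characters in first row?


Zigzag "lbehgfcl" into 3 rows:
Placing characters:
  'l' => row 0
  'b' => row 1
  'e' => row 2
  'h' => row 1
  'g' => row 0
  'f' => row 1
  'c' => row 2
  'l' => row 1
Rows:
  Row 0: "lg"
  Row 1: "bhfl"
  Row 2: "ec"
First row length: 2

2


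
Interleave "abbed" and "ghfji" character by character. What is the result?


Interleaving "abbed" and "ghfji":
  Position 0: 'a' from first, 'g' from second => "ag"
  Position 1: 'b' from first, 'h' from second => "bh"
  Position 2: 'b' from first, 'f' from second => "bf"
  Position 3: 'e' from first, 'j' from second => "ej"
  Position 4: 'd' from first, 'i' from second => "di"
Result: agbhbfejdi

agbhbfejdi


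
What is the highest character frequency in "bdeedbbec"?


Input: bdeedbbec
Character counts:
  'b': 3
  'c': 1
  'd': 2
  'e': 3
Maximum frequency: 3

3


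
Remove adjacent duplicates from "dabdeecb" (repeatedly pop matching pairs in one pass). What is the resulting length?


Input: dabdeecb
Stack-based adjacent duplicate removal:
  Read 'd': push. Stack: d
  Read 'a': push. Stack: da
  Read 'b': push. Stack: dab
  Read 'd': push. Stack: dabd
  Read 'e': push. Stack: dabde
  Read 'e': matches stack top 'e' => pop. Stack: dabd
  Read 'c': push. Stack: dabdc
  Read 'b': push. Stack: dabdcb
Final stack: "dabdcb" (length 6)

6


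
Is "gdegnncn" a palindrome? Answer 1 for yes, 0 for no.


Input: gdegnncn
Reversed: ncnngedg
  Compare pos 0 ('g') with pos 7 ('n'): MISMATCH
  Compare pos 1 ('d') with pos 6 ('c'): MISMATCH
  Compare pos 2 ('e') with pos 5 ('n'): MISMATCH
  Compare pos 3 ('g') with pos 4 ('n'): MISMATCH
Result: not a palindrome

0


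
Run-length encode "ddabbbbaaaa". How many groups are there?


Input: ddabbbbaaaa
Scanning for consecutive runs:
  Group 1: 'd' x 2 (positions 0-1)
  Group 2: 'a' x 1 (positions 2-2)
  Group 3: 'b' x 4 (positions 3-6)
  Group 4: 'a' x 4 (positions 7-10)
Total groups: 4

4


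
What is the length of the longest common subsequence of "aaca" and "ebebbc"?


LCS of "aaca" and "ebebbc"
DP table:
           e    b    e    b    b    c
      0    0    0    0    0    0    0
  a   0    0    0    0    0    0    0
  a   0    0    0    0    0    0    0
  c   0    0    0    0    0    0    1
  a   0    0    0    0    0    0    1
LCS length = dp[4][6] = 1

1


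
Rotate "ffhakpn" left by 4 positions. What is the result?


Input: "ffhakpn", rotate left by 4
First 4 characters: "ffha"
Remaining characters: "kpn"
Concatenate remaining + first: "kpn" + "ffha" = "kpnffha"

kpnffha


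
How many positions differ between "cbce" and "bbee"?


Comparing "cbce" and "bbee" position by position:
  Position 0: 'c' vs 'b' => DIFFER
  Position 1: 'b' vs 'b' => same
  Position 2: 'c' vs 'e' => DIFFER
  Position 3: 'e' vs 'e' => same
Positions that differ: 2

2


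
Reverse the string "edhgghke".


Input: edhgghke
Reading characters right to left:
  Position 7: 'e'
  Position 6: 'k'
  Position 5: 'h'
  Position 4: 'g'
  Position 3: 'g'
  Position 2: 'h'
  Position 1: 'd'
  Position 0: 'e'
Reversed: ekhgghde

ekhgghde


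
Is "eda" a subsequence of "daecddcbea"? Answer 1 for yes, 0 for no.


Check if "eda" is a subsequence of "daecddcbea"
Greedy scan:
  Position 0 ('d'): no match needed
  Position 1 ('a'): no match needed
  Position 2 ('e'): matches sub[0] = 'e'
  Position 3 ('c'): no match needed
  Position 4 ('d'): matches sub[1] = 'd'
  Position 5 ('d'): no match needed
  Position 6 ('c'): no match needed
  Position 7 ('b'): no match needed
  Position 8 ('e'): no match needed
  Position 9 ('a'): matches sub[2] = 'a'
All 3 characters matched => is a subsequence

1


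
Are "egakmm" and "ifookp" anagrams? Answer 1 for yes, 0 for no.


Strings: "egakmm", "ifookp"
Sorted first:  aegkmm
Sorted second: fikoop
Differ at position 0: 'a' vs 'f' => not anagrams

0


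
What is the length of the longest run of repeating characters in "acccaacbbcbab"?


Input: "acccaacbbcbab"
Scanning for longest run:
  Position 1 ('c'): new char, reset run to 1
  Position 2 ('c'): continues run of 'c', length=2
  Position 3 ('c'): continues run of 'c', length=3
  Position 4 ('a'): new char, reset run to 1
  Position 5 ('a'): continues run of 'a', length=2
  Position 6 ('c'): new char, reset run to 1
  Position 7 ('b'): new char, reset run to 1
  Position 8 ('b'): continues run of 'b', length=2
  Position 9 ('c'): new char, reset run to 1
  Position 10 ('b'): new char, reset run to 1
  Position 11 ('a'): new char, reset run to 1
  Position 12 ('b'): new char, reset run to 1
Longest run: 'c' with length 3

3


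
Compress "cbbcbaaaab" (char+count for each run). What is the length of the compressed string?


Input: cbbcbaaaab
Runs:
  'c' x 1 => "c1"
  'b' x 2 => "b2"
  'c' x 1 => "c1"
  'b' x 1 => "b1"
  'a' x 4 => "a4"
  'b' x 1 => "b1"
Compressed: "c1b2c1b1a4b1"
Compressed length: 12

12


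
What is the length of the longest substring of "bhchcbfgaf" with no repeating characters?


Input: "bhchcbfgaf"
Sliding window (track last position of each char):
  Position 0 ('b'): window [0,0] length 1 -- new best
  Position 1 ('h'): window [0,1] length 2 -- new best
  Position 2 ('c'): window [0,2] length 3 -- new best
  Position 3 ('h'): repeat (last at 1), move window start to 2
  Position 3 ('h'): window [2,3] length 2
  Position 4 ('c'): repeat (last at 2), move window start to 3
  Position 4 ('c'): window [3,4] length 2
  Position 5 ('b'): window [3,5] length 3
  Position 6 ('f'): window [3,6] length 4 -- new best
  Position 7 ('g'): window [3,7] length 5 -- new best
  Position 8 ('a'): window [3,8] length 6 -- new best
  Position 9 ('f'): repeat (last at 6), move window start to 7
  Position 9 ('f'): window [7,9] length 3
Longest substring with no repeats: "hcbfga" with length 6

6


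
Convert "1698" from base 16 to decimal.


Input: "1698" in base 16
Positional expansion:
  Digit '1' (value 1) x 16^3 = 4096
  Digit '6' (value 6) x 16^2 = 1536
  Digit '9' (value 9) x 16^1 = 144
  Digit '8' (value 8) x 16^0 = 8
Sum = 5784

5784


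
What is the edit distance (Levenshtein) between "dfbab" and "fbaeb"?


Computing edit distance: "dfbab" -> "fbaeb"
DP table:
           f    b    a    e    b
      0    1    2    3    4    5
  d   1    1    2    3    4    5
  f   2    1    2    3    4    5
  b   3    2    1    2    3    4
  a   4    3    2    1    2    3
  b   5    4    3    2    2    2
Edit distance = dp[5][5] = 2

2


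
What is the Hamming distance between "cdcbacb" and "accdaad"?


Comparing "cdcbacb" and "accdaad" position by position:
  Position 0: 'c' vs 'a' => differ
  Position 1: 'd' vs 'c' => differ
  Position 2: 'c' vs 'c' => same
  Position 3: 'b' vs 'd' => differ
  Position 4: 'a' vs 'a' => same
  Position 5: 'c' vs 'a' => differ
  Position 6: 'b' vs 'd' => differ
Total differences (Hamming distance): 5

5
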